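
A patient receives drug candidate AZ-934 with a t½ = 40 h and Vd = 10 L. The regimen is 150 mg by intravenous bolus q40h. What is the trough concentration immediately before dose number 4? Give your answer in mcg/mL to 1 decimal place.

f = (1/2)^(τ/t½) = (1/2)^(40/40) ≈ 0.5000.
C₀ = D/Vd = 150/10 ≈ 15.000 mcg/mL.
Before the 4th dose, 3 doses have been given. Superposition: Cmin = C₀·(f + f² + … + f^3).
≈ 15.000 × (0.5000 + 0.2500 + 0.1250) ≈ 15.000 × 0.8750 ≈ 13.125 mcg/mL.

13.1 mcg/mL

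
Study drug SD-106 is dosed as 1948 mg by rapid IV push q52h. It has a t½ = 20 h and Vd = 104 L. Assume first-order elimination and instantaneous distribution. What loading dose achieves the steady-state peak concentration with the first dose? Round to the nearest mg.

f = (1/2)^(52/20) ≈ 0.164938; accumulation ratio R = 1/(1−f) ≈ 1.19752.
Loading dose to hit Cmax,ss on first dose: D_load = D_maint·R ≈ 1948 × 1.19752 ≈ 2332.77 mg.

2333 mg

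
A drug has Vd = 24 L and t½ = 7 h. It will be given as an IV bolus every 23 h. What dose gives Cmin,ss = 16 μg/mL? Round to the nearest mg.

τ/t½ = 23/7 ≈ 3.2857, so f = (1/2)^(23/7) ≈ 0.102542.
Cmin,ss = (D/Vd)·f/(1−f), so D = Cmin,ss·Vd·(1−f)/f.
D = 16 × 24 × (1−f)/f ≈ 16 × 24 × 8.75210 ≈ 3360.81 mg.

3361 mg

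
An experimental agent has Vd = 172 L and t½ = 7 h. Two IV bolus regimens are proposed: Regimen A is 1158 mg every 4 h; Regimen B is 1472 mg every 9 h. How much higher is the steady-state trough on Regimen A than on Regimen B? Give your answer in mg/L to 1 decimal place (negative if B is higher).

Regimen A: f = (1/2)^(4/7) ≈ 0.6730; Cmin,ss = (1158/172)·f/(1−f) ≈ 13.856 mg/L.
Regimen B: f = (1/2)^(9/7) ≈ 0.4102; Cmin,ss = (1472/172)·f/(1−f) ≈ 5.952 mg/L.
Difference ≈ 13.856 − 5.952 ≈ 7.904 mg/L.

7.9 mg/L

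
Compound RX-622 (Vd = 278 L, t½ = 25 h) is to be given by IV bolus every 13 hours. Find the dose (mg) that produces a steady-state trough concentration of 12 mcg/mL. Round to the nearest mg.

1448 mg

τ/t½ = 13/25 ≈ 0.52, so f = (1/2)^(13/25) ≈ 0.697372.
Cmin,ss = (D/Vd)·f/(1−f), so D = Cmin,ss·Vd·(1−f)/f.
D = 12 × 278 × (1−f)/f ≈ 12 × 278 × 0.43395 ≈ 1447.66 mg.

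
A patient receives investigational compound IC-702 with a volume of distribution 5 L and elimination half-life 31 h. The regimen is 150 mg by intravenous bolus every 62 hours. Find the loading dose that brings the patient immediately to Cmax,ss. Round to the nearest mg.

200 mg

f = (1/2)^(62/31) ≈ 0.250000; accumulation ratio R = 1/(1−f) ≈ 1.33333.
Loading dose to hit Cmax,ss on first dose: D_load = D_maint·R ≈ 150 × 1.33333 ≈ 200.00 mg.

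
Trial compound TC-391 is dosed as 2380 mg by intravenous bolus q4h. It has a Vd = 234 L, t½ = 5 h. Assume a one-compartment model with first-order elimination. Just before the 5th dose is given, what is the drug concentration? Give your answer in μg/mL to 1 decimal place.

f = (1/2)^(τ/t½) = (1/2)^(4/5) ≈ 0.5743.
C₀ = D/Vd = 2380/234 ≈ 10.171 μg/mL.
Before the 5th dose, 4 doses have been given. Superposition: Cmin = C₀·(f + f² + … + f^4).
≈ 10.171 × (0.5743 + 0.3298 + 0.1894 + 0.1088) ≈ 10.171 × 1.2023 ≈ 12.229 μg/mL.

12.2 μg/mL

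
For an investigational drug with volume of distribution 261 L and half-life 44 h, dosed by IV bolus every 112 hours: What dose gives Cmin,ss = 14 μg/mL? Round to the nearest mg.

τ/t½ = 112/44 ≈ 2.5455, so f = (1/2)^(112/44) ≈ 0.171294.
Cmin,ss = (D/Vd)·f/(1−f), so D = Cmin,ss·Vd·(1−f)/f.
D = 14 × 261 × (1−f)/f ≈ 14 × 261 × 4.83792 ≈ 17677.76 mg.

17678 mg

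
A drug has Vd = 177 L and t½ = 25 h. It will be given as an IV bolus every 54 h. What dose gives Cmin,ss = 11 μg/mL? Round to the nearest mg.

τ/t½ = 54/25 ≈ 2.16, so f = (1/2)^(54/25) ≈ 0.223756.
Cmin,ss = (D/Vd)·f/(1−f), so D = Cmin,ss·Vd·(1−f)/f.
D = 11 × 177 × (1−f)/f ≈ 11 × 177 × 3.46915 ≈ 6754.44 mg.

6754 mg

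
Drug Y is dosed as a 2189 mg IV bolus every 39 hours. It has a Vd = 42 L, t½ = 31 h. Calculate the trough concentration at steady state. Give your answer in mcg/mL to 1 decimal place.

Over one 39-h interval, 39/31 ≈ 1.2581 half-lives elapse, leaving f ≈ 0.4181 of each dose.
At steady state, accumulation factor R = 1/(1 − e^(−kτ)) ≈ 1.7185.
Each bolus raises the concentration by D/Vd = 2189/42 ≈ 52.119 mcg/mL.
Cmax,ss = C₀/(1 − f) ≈ 52.119/0.5819 ≈ 89.567 mcg/mL.
Steady-state trough Cmin,ss = Cmax,ss·f ≈ 89.567 × 0.4181 ≈ 37.448 mcg/mL.

37.4 mcg/mL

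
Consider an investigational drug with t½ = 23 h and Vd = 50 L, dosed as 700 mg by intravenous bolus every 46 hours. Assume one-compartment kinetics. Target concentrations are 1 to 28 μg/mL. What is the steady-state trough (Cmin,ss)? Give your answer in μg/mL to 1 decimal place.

4.7 μg/mL

The dosing interval is 2 half-lives, so f = 2^(−2) = 0.25.
Accumulation ratio R = 1/(1 − f) = 1/0.75 = 4/3.
Single-dose peak C₀ = D/Vd = 700/50 = 14 μg/mL.
Steady-state peak Cmax,ss = C₀·R = 14 × 4/3 ≈ 18.667 μg/mL.
Steady-state trough Cmin,ss = Cmax,ss·f ≈ 18.667 × 0.25 ≈ 4.667 μg/mL.
Trough 4.7 μg/mL vs MEC 1 μg/mL: adequate.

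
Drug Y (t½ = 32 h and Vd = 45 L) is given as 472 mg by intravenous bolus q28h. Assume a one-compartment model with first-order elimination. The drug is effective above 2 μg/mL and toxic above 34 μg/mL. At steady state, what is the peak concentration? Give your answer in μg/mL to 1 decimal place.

Over one 28-h interval, 28/32 ≈ 0.875 half-lives elapse, leaving f ≈ 0.5453 of each dose.
At steady state, accumulation factor R = 1/(1 − e^(−kτ)) ≈ 2.1993.
Single-dose peak C₀ = D/Vd = 472/45 ≈ 10.489 μg/mL.
Steady-state peak Cmax,ss = C₀·R ≈ 10.489 × 2.1993 ≈ 23.068 μg/mL.
Peak 23.1 μg/mL vs MTC 34 μg/mL: below toxic threshold.

23.1 μg/mL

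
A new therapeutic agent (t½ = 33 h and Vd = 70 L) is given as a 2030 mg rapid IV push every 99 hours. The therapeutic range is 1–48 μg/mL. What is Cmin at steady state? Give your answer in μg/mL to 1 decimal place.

τ = 99 h = 3 half-lives, so f = (1/2)^3 = 0.125.
Accumulation ratio R = 1/(1 − f) = 1/0.875 = 8/7.
Single-dose peak C₀ = D/Vd = 2030/70 = 29 μg/mL.
Steady-state peak Cmax,ss = C₀·R = 29 × 8/7 ≈ 33.143 μg/mL.
Steady-state trough Cmin,ss = Cmax,ss·f ≈ 33.143 × 0.125 ≈ 4.143 μg/mL.
Trough 4.1 μg/mL vs MEC 1 μg/mL: adequate.

4.1 μg/mL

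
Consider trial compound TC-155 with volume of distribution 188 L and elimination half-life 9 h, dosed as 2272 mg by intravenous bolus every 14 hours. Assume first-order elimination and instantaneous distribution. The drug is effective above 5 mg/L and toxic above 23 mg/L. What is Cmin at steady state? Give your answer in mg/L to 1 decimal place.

Over one 14-h interval, 14/9 ≈ 1.5556 half-lives elapse, leaving f ≈ 0.3402 of each dose.
Accumulation ratio R = 1/(1 − f) ≈ 1/0.6598 ≈ 1.5156.
Single-dose peak C₀ = D/Vd = 2272/188 ≈ 12.085 mg/L.
Cmax,ss = C₀/(1 − f) ≈ 12.085/0.6598 ≈ 18.316 mg/L.
Steady-state trough Cmin,ss = Cmax,ss·f ≈ 18.316 × 0.3402 ≈ 6.231 mg/L.
Trough 6.2 mg/L vs MEC 5 mg/L: adequate.

6.2 mg/L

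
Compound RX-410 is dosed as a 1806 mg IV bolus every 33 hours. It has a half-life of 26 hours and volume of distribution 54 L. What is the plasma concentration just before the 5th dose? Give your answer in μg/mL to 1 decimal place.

f = (1/2)^(τ/t½) = (1/2)^(33/26) ≈ 0.4149.
C₀ = D/Vd = 1806/54 ≈ 33.444 μg/mL.
Before the 5th dose, 4 doses have been given. Superposition: Cmin = C₀·(f + f² + … + f^4).
≈ 33.444 × (0.4149 + 0.1721 + 0.0714 + 0.0296) ≈ 33.444 × 0.6880 ≈ 23.009 μg/mL.

23.0 μg/mL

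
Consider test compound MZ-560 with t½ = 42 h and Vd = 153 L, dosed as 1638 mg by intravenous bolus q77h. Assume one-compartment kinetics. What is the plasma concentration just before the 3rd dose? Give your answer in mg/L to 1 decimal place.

f = (1/2)^(τ/t½) = (1/2)^(77/42) ≈ 0.2806.
C₀ = D/Vd = 1638/153 ≈ 10.706 mg/L.
Before the 3rd dose, 2 doses have been given. Superposition: Cmin = C₀·(f + f²).
≈ 10.706 × (0.2806 + 0.0787) ≈ 10.706 × 0.3593 ≈ 3.847 mg/L.

3.8 mg/L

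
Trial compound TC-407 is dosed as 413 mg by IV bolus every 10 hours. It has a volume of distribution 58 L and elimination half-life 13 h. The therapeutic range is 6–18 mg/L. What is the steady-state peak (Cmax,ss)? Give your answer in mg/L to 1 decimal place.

17.2 mg/L

τ/t½ = 10/13 ≈ 0.76923, so fraction remaining f = (1/2)^(10/13) ≈ 0.5867.
At steady state, accumulation factor R = 1/(1 − e^(−kτ)) ≈ 2.4195.
Each bolus raises the concentration by D/Vd = 413/58 ≈ 7.121 mg/L.
Steady-state peak Cmax,ss = C₀·R ≈ 7.121 × 2.4195 ≈ 17.229 mg/L.
Peak 17.2 mg/L vs MTC 18 mg/L: below toxic threshold.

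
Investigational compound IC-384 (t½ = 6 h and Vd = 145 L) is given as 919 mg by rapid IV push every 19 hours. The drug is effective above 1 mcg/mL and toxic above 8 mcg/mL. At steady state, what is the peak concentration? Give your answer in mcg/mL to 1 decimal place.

Over one 19-h interval, 19/6 ≈ 3.1667 half-lives elapse, leaving f ≈ 0.1114 of each dose.
At steady state, accumulation factor R = 1/(1 − e^(−kτ)) ≈ 1.1254.
Each bolus raises the concentration by D/Vd = 919/145 ≈ 6.338 mcg/mL.
Steady-state peak Cmax,ss = C₀·R ≈ 6.338 × 1.1254 ≈ 7.133 mcg/mL.
Peak 7.1 mcg/mL vs MTC 8 mcg/mL: below toxic threshold.

7.1 mcg/mL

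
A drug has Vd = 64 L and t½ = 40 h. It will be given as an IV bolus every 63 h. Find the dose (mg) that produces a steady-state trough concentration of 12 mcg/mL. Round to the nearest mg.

1520 mg

τ/t½ = 63/40 ≈ 1.575, so f = (1/2)^(63/40) ≈ 0.335643.
Cmin,ss = (D/Vd)·f/(1−f), so D = Cmin,ss·Vd·(1−f)/f.
D = 12 × 64 × (1−f)/f ≈ 12 × 64 × 1.97936 ≈ 1520.15 mg.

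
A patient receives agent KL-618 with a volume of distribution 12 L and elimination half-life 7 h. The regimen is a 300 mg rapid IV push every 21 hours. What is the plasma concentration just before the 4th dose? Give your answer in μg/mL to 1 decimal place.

f = (1/2)^(τ/t½) = (1/2)^(21/7) ≈ 0.1250.
C₀ = D/Vd = 300/12 ≈ 25.000 μg/mL.
Before the 4th dose, 3 doses have been given. Superposition: Cmin = C₀·(f + f² + … + f^3).
≈ 25.000 × (0.1250 + 0.0156 + 0.0020) ≈ 25.000 × 0.1426 ≈ 3.565 μg/mL.

3.6 μg/mL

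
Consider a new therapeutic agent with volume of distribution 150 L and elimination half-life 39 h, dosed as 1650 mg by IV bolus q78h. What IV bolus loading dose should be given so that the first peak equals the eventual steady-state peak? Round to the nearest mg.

f = (1/2)^(78/39) ≈ 0.250000; accumulation ratio R = 1/(1−f) ≈ 1.33333.
Loading dose to hit Cmax,ss on first dose: D_load = D_maint·R ≈ 1650 × 1.33333 ≈ 2199.99 mg.

2200 mg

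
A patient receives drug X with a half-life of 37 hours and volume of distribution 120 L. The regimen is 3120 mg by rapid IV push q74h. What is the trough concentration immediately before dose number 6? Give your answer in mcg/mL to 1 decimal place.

f = (1/2)^(τ/t½) = (1/2)^(74/37) ≈ 0.2500.
C₀ = D/Vd = 3120/120 ≈ 26.000 mcg/mL.
Before the 6th dose, 5 doses have been given. Superposition: Cmin = C₀·(f + f² + … + f^5).
≈ 26.000 × (0.2500 + 0.0625 + 0.0156 + 0.0039 + 0.0010) ≈ 26.000 × 0.3330 ≈ 8.658 mcg/mL.

8.7 mcg/mL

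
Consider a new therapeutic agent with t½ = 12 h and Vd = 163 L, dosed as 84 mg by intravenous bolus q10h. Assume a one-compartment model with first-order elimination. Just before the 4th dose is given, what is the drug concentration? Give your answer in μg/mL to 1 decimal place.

0.5 μg/mL

f = (1/2)^(τ/t½) = (1/2)^(10/12) ≈ 0.5612.
C₀ = D/Vd = 84/163 ≈ 0.515 μg/mL.
Before the 4th dose, 3 doses have been given. Superposition: Cmin = C₀·(f + f² + … + f^3).
≈ 0.515 × (0.5612 + 0.3149 + 0.1767) ≈ 0.515 × 1.0528 ≈ 0.542 μg/mL.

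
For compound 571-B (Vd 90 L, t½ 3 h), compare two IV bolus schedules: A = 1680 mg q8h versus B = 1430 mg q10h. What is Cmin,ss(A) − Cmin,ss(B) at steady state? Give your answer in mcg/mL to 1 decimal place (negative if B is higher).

1.7 mcg/mL

Regimen A: f = (1/2)^(8/3) ≈ 0.1575; Cmin,ss = (1680/90)·f/(1−f) ≈ 3.490 mcg/mL.
Regimen B: f = (1/2)^(10/3) ≈ 0.0992; Cmin,ss = (1430/90)·f/(1−f) ≈ 1.750 mcg/mL.
Difference ≈ 3.490 − 1.750 ≈ 1.740 mcg/mL.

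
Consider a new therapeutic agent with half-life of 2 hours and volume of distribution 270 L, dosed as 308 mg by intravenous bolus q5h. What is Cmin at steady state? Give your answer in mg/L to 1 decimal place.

0.2 mg/L

τ/t½ = 5/2 ≈ 2.5, so fraction remaining f = (1/2)^(5/2) ≈ 0.1768.
At steady state, accumulation factor R = 1/(1 − e^(−kτ)) ≈ 1.2148.
Single-dose peak C₀ = D/Vd = 308/270 ≈ 1.141 mg/L.
Steady-state peak Cmax,ss = C₀·R ≈ 1.141 × 1.2148 ≈ 1.386 mg/L.
Steady-state trough Cmin,ss = Cmax,ss·f ≈ 1.386 × 0.1768 ≈ 0.245 mg/L.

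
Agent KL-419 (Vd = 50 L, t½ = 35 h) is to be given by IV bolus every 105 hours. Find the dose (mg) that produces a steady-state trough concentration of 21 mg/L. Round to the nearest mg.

7350 mg

τ/t½ = 105/35 ≈ 3, so f = (1/2)^(105/35) ≈ 0.125000.
Cmin,ss = (D/Vd)·f/(1−f), so D = Cmin,ss·Vd·(1−f)/f.
D = 21 × 50 × (1−f)/f ≈ 21 × 50 × 7.00000 ≈ 7350.00 mg.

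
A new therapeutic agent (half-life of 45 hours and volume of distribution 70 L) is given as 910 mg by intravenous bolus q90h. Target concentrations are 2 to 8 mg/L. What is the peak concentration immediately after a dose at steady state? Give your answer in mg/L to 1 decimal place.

The dosing interval is 2 half-lives, so f = 2^(−2) = 0.25.
Accumulation ratio R = 1/(1 − f) = 1/0.75 = 4/3.
Single-dose peak C₀ = D/Vd = 910/70 = 13 mg/L.
Steady-state peak Cmax,ss = C₀·R = 13 × 4/3 ≈ 17.333 mg/L.
Peak 17.3 mg/L vs MTC 8 mg/L: exceeds toxic threshold.

17.3 mg/L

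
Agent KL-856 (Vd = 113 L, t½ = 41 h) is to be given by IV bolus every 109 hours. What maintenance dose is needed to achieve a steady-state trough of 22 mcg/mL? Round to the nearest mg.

13210 mg

τ/t½ = 109/41 ≈ 2.6585, so f = (1/2)^(109/41) ≈ 0.158380.
Cmin,ss = (D/Vd)·f/(1−f), so D = Cmin,ss·Vd·(1−f)/f.
D = 22 × 113 × (1−f)/f ≈ 22 × 113 × 5.31393 ≈ 13210.43 mg.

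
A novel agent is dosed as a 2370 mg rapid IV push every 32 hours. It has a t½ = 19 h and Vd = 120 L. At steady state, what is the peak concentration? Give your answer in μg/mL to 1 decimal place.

k = ln2/t½ = ln2/19 ≈ 0.036481 h⁻¹; fraction remaining f = e^(−kτ) = e^(−0.036481×32) ≈ 0.3112.
Accumulation ratio R = 1/(1 − f) ≈ 1/0.6888 ≈ 1.4518.
Single-dose peak C₀ = D/Vd = 2370/120 ≈ 19.750 μg/mL.
Cmax,ss = C₀/(1 − f) ≈ 19.750/0.6888 ≈ 28.673 μg/mL.

28.7 μg/mL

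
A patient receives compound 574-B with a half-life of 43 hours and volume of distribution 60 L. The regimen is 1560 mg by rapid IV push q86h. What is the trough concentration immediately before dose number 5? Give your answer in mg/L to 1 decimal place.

8.6 mg/L

f = (1/2)^(τ/t½) = (1/2)^(86/43) ≈ 0.2500.
C₀ = D/Vd = 1560/60 ≈ 26.000 mg/L.
Before the 5th dose, 4 doses have been given. Superposition: Cmin = C₀·(f + f² + … + f^4).
≈ 26.000 × (0.2500 + 0.0625 + 0.0156 + 0.0039) ≈ 26.000 × 0.3320 ≈ 8.632 mg/L.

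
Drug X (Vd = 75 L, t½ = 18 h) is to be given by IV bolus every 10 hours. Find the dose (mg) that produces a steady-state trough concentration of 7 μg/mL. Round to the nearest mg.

τ/t½ = 10/18 ≈ 0.55556, so f = (1/2)^(10/18) ≈ 0.680395.
Cmin,ss = (D/Vd)·f/(1−f), so D = Cmin,ss·Vd·(1−f)/f.
D = 7 × 75 × (1−f)/f ≈ 7 × 75 × 0.46973 ≈ 246.61 mg.

247 mg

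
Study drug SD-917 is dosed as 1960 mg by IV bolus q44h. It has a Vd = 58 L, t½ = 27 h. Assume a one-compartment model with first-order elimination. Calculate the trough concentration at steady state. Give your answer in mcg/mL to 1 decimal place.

k = ln2/t½ = ln2/27 ≈ 0.025672 h⁻¹; fraction remaining f = e^(−kτ) = e^(−0.025672×44) ≈ 0.3232.
Single-dose peak C₀ = D/Vd = 1960/58 ≈ 33.793 mcg/mL.
Steady-state trough Cmin,ss = C₀·f/(1−f) ≈ 33.793 × 0.3232/0.6768 ≈ 16.138 mcg/mL.

16.1 mcg/mL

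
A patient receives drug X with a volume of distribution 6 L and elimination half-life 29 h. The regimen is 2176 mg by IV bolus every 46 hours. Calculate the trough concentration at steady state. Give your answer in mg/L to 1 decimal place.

k = ln2/t½ = ln2/29 ≈ 0.023902 h⁻¹; fraction remaining f = e^(−kτ) = e^(−0.023902×46) ≈ 0.3330.
Accumulation ratio R = 1/(1 − f) ≈ 1/0.6670 ≈ 1.4993.
Single-dose peak C₀ = D/Vd = 2176/6 ≈ 362.667 mg/L.
Steady-state peak Cmax,ss = C₀·R ≈ 362.667 × 1.4993 ≈ 543.747 mg/L.
Steady-state trough Cmin,ss = Cmax,ss·f ≈ 543.747 × 0.3330 ≈ 181.068 mg/L.

181.1 mg/L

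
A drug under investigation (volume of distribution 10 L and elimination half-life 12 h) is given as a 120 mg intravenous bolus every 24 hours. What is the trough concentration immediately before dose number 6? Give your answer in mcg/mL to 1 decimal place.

4.0 mcg/mL

f = (1/2)^(τ/t½) = (1/2)^(24/12) ≈ 0.2500.
C₀ = D/Vd = 120/10 ≈ 12.000 mcg/mL.
Before the 6th dose, 5 doses have been given. Superposition: Cmin = C₀·(f + f² + … + f^5).
≈ 12.000 × (0.2500 + 0.0625 + 0.0156 + 0.0039 + 0.0010) ≈ 12.000 × 0.3330 ≈ 3.996 mcg/mL.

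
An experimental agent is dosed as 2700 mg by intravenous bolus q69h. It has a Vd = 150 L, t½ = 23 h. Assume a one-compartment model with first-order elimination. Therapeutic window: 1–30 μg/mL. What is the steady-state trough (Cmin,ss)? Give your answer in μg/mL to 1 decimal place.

2.6 μg/mL

τ = 69 h = 3 half-lives, so f = (1/2)^3 = 0.125.
At steady state, R = 1/(1 − 0.125) = 8/7.
Single-dose peak C₀ = D/Vd = 2700/150 = 18 μg/mL.
Steady-state peak Cmax,ss = C₀·R = 18 × 8/7 ≈ 20.571 μg/mL.
Steady-state trough Cmin,ss = Cmax,ss·f ≈ 20.571 × 0.125 ≈ 2.571 μg/mL.
Trough 2.6 μg/mL vs MEC 1 μg/mL: adequate.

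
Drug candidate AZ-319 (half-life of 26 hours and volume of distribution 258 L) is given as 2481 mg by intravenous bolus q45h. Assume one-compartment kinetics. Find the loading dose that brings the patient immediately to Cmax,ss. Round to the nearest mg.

3551 mg

f = (1/2)^(45/26) ≈ 0.301291; accumulation ratio R = 1/(1−f) ≈ 1.43121.
Loading dose to hit Cmax,ss on first dose: D_load = D_maint·R ≈ 2481 × 1.43121 ≈ 3550.83 mg.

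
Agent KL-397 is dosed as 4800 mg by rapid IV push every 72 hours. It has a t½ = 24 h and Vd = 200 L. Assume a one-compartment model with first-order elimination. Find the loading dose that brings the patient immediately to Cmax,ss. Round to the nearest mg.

f = (1/2)^(72/24) ≈ 0.125000; accumulation ratio R = 1/(1−f) ≈ 1.14286.
Loading dose to hit Cmax,ss on first dose: D_load = D_maint·R ≈ 4800 × 1.14286 ≈ 5485.73 mg.

5486 mg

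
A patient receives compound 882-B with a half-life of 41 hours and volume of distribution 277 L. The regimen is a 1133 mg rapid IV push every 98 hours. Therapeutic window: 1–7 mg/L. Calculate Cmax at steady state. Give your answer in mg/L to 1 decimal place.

Over one 98-h interval, 98/41 ≈ 2.3902 half-lives elapse, leaving f ≈ 0.1908 of each dose.
At steady state, accumulation factor R = 1/(1 − e^(−kτ)) ≈ 1.2358.
Single-dose peak C₀ = D/Vd = 1133/277 ≈ 4.090 mg/L.
Steady-state peak Cmax,ss = C₀·R ≈ 4.090 × 1.2358 ≈ 5.054 mg/L.
Peak 5.1 mg/L vs MTC 7 mg/L: below toxic threshold.

5.1 mg/L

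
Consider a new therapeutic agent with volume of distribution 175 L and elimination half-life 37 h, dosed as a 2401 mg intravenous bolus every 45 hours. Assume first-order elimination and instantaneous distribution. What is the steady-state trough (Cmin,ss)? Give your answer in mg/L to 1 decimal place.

τ/t½ = 45/37 ≈ 1.2162, so fraction remaining f = (1/2)^(45/37) ≈ 0.4304.
Accumulation ratio R = 1/(1 − f) ≈ 1/0.5696 ≈ 1.7556.
Each bolus raises the concentration by D/Vd = 2401/175 ≈ 13.720 mg/L.
Steady-state peak Cmax,ss = C₀·R ≈ 13.720 × 1.7556 ≈ 24.087 mg/L.
Steady-state trough Cmin,ss = Cmax,ss·f ≈ 24.087 × 0.4304 ≈ 10.367 mg/L.

10.4 mg/L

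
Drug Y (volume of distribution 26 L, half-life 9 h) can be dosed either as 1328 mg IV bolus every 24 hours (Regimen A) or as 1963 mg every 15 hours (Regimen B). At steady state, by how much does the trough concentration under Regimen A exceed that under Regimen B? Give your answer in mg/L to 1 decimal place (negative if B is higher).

-25.2 mg/L

Regimen A: f = (1/2)^(24/9) ≈ 0.1575; Cmin,ss = (1328/26)·f/(1−f) ≈ 9.549 mg/L.
Regimen B: f = (1/2)^(15/9) ≈ 0.3150; Cmin,ss = (1963/26)·f/(1−f) ≈ 34.719 mg/L.
Difference ≈ 9.549 − 34.719 ≈ -25.170 mg/L.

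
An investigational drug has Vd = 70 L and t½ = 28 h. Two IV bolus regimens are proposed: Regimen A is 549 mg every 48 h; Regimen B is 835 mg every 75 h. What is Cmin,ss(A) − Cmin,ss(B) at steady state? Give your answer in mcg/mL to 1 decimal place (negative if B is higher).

Regimen A: f = (1/2)^(48/28) ≈ 0.3048; Cmin,ss = (549/70)·f/(1−f) ≈ 3.439 mcg/mL.
Regimen B: f = (1/2)^(75/28) ≈ 0.1562; Cmin,ss = (835/70)·f/(1−f) ≈ 2.208 mcg/mL.
Difference ≈ 3.439 − 2.208 ≈ 1.231 mcg/mL.

1.2 mcg/mL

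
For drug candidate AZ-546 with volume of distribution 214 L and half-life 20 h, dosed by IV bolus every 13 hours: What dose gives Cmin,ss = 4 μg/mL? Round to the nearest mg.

τ/t½ = 13/20 ≈ 0.65, so f = (1/2)^(13/20) ≈ 0.637280.
Cmin,ss = (D/Vd)·f/(1−f), so D = Cmin,ss·Vd·(1−f)/f.
D = 4 × 214 × (1−f)/f ≈ 4 × 214 × 0.56917 ≈ 487.21 mg.

487 mg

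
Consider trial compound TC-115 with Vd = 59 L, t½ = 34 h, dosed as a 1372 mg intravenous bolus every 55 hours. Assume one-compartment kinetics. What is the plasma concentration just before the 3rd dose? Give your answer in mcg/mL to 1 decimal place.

10.0 mcg/mL

f = (1/2)^(τ/t½) = (1/2)^(55/34) ≈ 0.3259.
C₀ = D/Vd = 1372/59 ≈ 23.254 mcg/mL.
Before the 3rd dose, 2 doses have been given. Superposition: Cmin = C₀·(f + f²).
≈ 23.254 × (0.3259 + 0.1062) ≈ 23.254 × 0.4321 ≈ 10.048 mcg/mL.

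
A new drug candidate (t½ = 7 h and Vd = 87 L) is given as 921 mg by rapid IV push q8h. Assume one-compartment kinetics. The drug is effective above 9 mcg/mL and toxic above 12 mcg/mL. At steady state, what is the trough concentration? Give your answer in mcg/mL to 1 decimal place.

8.8 mcg/mL

τ/t½ = 8/7 ≈ 1.1429, so fraction remaining f = (1/2)^(8/7) ≈ 0.4529.
At steady state, accumulation factor R = 1/(1 − e^(−kτ)) ≈ 1.8278.
Single-dose peak C₀ = D/Vd = 921/87 ≈ 10.586 mcg/mL.
Steady-state peak Cmax,ss = C₀·R ≈ 10.586 × 1.8278 ≈ 19.349 mcg/mL.
One interval later, Cmin,ss = Cmax,ss·e^(−kτ) ≈ 19.349 × 0.4529 ≈ 8.763 mcg/mL.
Trough 8.8 mcg/mL vs MEC 9 mcg/mL: subtherapeutic.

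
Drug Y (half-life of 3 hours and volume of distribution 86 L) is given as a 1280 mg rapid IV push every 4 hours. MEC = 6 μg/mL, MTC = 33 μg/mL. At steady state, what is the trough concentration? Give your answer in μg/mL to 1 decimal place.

τ/t½ = 4/3 ≈ 1.3333, so fraction remaining f = (1/2)^(4/3) ≈ 0.3969.
Each bolus raises the concentration by D/Vd = 1280/86 ≈ 14.884 μg/mL.
Steady-state trough Cmin,ss = C₀·f/(1−f) ≈ 14.884 × 0.3969/0.6031 ≈ 9.795 μg/mL.
Trough 9.8 μg/mL vs MEC 6 μg/mL: adequate.

9.8 μg/mL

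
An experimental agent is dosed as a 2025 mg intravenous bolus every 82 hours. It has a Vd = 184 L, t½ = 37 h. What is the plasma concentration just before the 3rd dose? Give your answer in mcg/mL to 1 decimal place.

2.9 mcg/mL

f = (1/2)^(τ/t½) = (1/2)^(82/37) ≈ 0.2152.
C₀ = D/Vd = 2025/184 ≈ 11.005 mcg/mL.
Before the 3rd dose, 2 doses have been given. Superposition: Cmin = C₀·(f + f²).
≈ 11.005 × (0.2152 + 0.0463) ≈ 11.005 × 0.2615 ≈ 2.878 mcg/mL.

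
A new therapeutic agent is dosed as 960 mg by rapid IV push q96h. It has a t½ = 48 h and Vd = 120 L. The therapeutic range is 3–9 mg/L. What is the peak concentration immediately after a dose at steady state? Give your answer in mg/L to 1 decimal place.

The dosing interval is 2 half-lives, so f = 2^(−2) = 0.25.
At steady state, R = 1/(1 − 0.25) = 4/3.
Single-dose peak C₀ = D/Vd = 960/120 = 8 mg/L.
Steady-state peak Cmax,ss = C₀·R = 8 × 4/3 ≈ 10.667 mg/L.
Peak 10.7 mg/L vs MTC 9 mg/L: exceeds toxic threshold.

10.7 mg/L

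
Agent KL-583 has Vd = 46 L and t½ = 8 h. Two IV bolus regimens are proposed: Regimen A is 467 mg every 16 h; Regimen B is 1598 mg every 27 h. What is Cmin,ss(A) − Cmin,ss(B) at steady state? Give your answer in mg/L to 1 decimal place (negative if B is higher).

Regimen A: f = (1/2)^(16/8) ≈ 0.2500; Cmin,ss = (467/46)·f/(1−f) ≈ 3.384 mg/L.
Regimen B: f = (1/2)^(27/8) ≈ 0.0964; Cmin,ss = (1598/46)·f/(1−f) ≈ 3.706 mg/L.
Difference ≈ 3.384 − 3.706 ≈ -0.322 mg/L.

-0.3 mg/L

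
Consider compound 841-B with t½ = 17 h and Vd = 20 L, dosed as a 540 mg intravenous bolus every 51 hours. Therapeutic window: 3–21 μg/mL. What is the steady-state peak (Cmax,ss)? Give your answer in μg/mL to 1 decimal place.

30.9 μg/mL

τ = 51 h = 3 half-lives, so f = (1/2)^3 = 0.125.
At steady state, R = 1/(1 − 0.125) = 8/7.
Single-dose peak C₀ = D/Vd = 540/20 = 27 μg/mL.
Steady-state peak Cmax,ss = C₀·R = 27 × 8/7 ≈ 30.857 μg/mL.
Peak 30.9 μg/mL vs MTC 21 μg/mL: exceeds toxic threshold.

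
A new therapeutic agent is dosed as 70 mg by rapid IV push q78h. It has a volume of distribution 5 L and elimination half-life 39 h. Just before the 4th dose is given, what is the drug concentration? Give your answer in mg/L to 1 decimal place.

4.6 mg/L

f = (1/2)^(τ/t½) = (1/2)^(78/39) ≈ 0.2500.
C₀ = D/Vd = 70/5 ≈ 14.000 mg/L.
Before the 4th dose, 3 doses have been given. Superposition: Cmin = C₀·(f + f² + … + f^3).
≈ 14.000 × (0.2500 + 0.0625 + 0.0156) ≈ 14.000 × 0.3281 ≈ 4.593 mg/L.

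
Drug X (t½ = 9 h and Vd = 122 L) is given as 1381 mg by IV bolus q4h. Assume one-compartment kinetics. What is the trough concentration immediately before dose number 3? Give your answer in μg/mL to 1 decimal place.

14.4 μg/mL

f = (1/2)^(τ/t½) = (1/2)^(4/9) ≈ 0.7349.
C₀ = D/Vd = 1381/122 ≈ 11.320 μg/mL.
Before the 3rd dose, 2 doses have been given. Superposition: Cmin = C₀·(f + f²).
≈ 11.320 × (0.7349 + 0.5401) ≈ 11.320 × 1.2750 ≈ 14.433 μg/mL.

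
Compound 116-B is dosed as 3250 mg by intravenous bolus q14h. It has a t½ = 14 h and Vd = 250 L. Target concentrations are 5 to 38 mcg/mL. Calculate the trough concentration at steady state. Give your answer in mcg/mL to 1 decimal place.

13.0 mcg/mL

The dosing interval is 1 half-life, so f = 2^(−1) = 0.5.
Accumulation ratio R = 1/(1 − f) = 1/0.5 = 2/1.
Single-dose peak C₀ = D/Vd = 3250/250 = 13 mcg/mL.
Steady-state peak Cmax,ss = C₀·R = 13 × 2/1 ≈ 26.000 mcg/mL.
Steady-state trough Cmin,ss = Cmax,ss·f ≈ 26.000 × 0.5 ≈ 13.000 mcg/mL.
Trough 13.0 mcg/mL vs MEC 5 mcg/mL: adequate.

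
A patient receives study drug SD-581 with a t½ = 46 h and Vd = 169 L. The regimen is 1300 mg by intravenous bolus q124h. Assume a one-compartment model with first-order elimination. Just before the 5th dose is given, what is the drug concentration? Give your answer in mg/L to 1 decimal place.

f = (1/2)^(τ/t½) = (1/2)^(124/46) ≈ 0.1544.
C₀ = D/Vd = 1300/169 ≈ 7.692 mg/L.
Before the 5th dose, 4 doses have been given. Superposition: Cmin = C₀·(f + f² + … + f^4).
≈ 7.692 × (0.1544 + 0.0238 + 0.0037 + 0.0006) ≈ 7.692 × 0.1825 ≈ 1.404 mg/L.

1.4 mg/L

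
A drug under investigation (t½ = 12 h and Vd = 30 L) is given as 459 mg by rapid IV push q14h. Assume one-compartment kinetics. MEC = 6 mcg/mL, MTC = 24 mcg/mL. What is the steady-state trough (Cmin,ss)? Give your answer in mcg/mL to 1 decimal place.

12.3 mcg/mL

τ/t½ = 14/12 ≈ 1.1667, so fraction remaining f = (1/2)^(14/12) ≈ 0.4454.
Accumulation ratio R = 1/(1 − f) ≈ 1/0.5546 ≈ 1.8031.
Each bolus raises the concentration by D/Vd = 459/30 ≈ 15.300 mcg/mL.
Cmax,ss = C₀/(1 − f) ≈ 15.300/0.5546 ≈ 27.587 mcg/mL.
Steady-state trough Cmin,ss = Cmax,ss·f ≈ 27.587 × 0.4454 ≈ 12.287 mcg/mL.
Trough 12.3 mcg/mL vs MEC 6 mcg/mL: adequate.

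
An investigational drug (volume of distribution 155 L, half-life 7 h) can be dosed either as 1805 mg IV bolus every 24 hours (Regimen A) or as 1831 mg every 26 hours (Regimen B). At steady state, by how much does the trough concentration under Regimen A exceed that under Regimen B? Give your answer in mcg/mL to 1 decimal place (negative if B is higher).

0.2 mcg/mL

Regimen A: f = (1/2)^(24/7) ≈ 0.0929; Cmin,ss = (1805/155)·f/(1−f) ≈ 1.193 mcg/mL.
Regimen B: f = (1/2)^(26/7) ≈ 0.0762; Cmin,ss = (1831/155)·f/(1−f) ≈ 0.974 mcg/mL.
Difference ≈ 1.193 − 0.974 ≈ 0.219 mcg/mL.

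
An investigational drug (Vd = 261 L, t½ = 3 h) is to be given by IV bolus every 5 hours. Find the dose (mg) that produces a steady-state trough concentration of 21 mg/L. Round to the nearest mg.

τ/t½ = 5/3 ≈ 1.6667, so f = (1/2)^(5/3) ≈ 0.314980.
Cmin,ss = (D/Vd)·f/(1−f), so D = Cmin,ss·Vd·(1−f)/f.
D = 21 × 261 × (1−f)/f ≈ 21 × 261 × 2.17480 ≈ 11920.08 mg.

11920 mg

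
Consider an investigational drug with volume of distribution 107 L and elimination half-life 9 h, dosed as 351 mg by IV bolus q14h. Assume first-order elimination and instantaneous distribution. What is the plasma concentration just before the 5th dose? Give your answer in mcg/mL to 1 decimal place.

f = (1/2)^(τ/t½) = (1/2)^(14/9) ≈ 0.3402.
C₀ = D/Vd = 351/107 ≈ 3.280 mcg/mL.
Before the 5th dose, 4 doses have been given. Superposition: Cmin = C₀·(f + f² + … + f^4).
≈ 3.280 × (0.3402 + 0.1157 + 0.0394 + 0.0134) ≈ 3.280 × 0.5087 ≈ 1.669 mcg/mL.

1.7 mcg/mL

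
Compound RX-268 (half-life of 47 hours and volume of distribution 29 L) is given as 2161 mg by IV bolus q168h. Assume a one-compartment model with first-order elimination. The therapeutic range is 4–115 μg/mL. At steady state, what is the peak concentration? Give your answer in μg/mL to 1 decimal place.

k = ln2/t½ = ln2/47 ≈ 0.014748 h⁻¹; fraction remaining f = e^(−kτ) = e^(−0.014748×168) ≈ 0.0839.
Accumulation ratio R = 1/(1 − f) ≈ 1/0.9161 ≈ 1.0916.
Each bolus raises the concentration by D/Vd = 2161/29 ≈ 74.517 μg/mL.
Steady-state peak Cmax,ss = C₀·R ≈ 74.517 × 1.0916 ≈ 81.343 μg/mL.
Peak 81.3 μg/mL vs MTC 115 μg/mL: below toxic threshold.

81.3 μg/mL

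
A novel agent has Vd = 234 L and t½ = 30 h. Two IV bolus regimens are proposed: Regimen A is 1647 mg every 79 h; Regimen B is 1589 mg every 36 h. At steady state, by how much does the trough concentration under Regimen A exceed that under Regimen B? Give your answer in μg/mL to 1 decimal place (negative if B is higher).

Regimen A: f = (1/2)^(79/30) ≈ 0.1612; Cmin,ss = (1647/234)·f/(1−f) ≈ 1.353 μg/mL.
Regimen B: f = (1/2)^(36/30) ≈ 0.4353; Cmin,ss = (1589/234)·f/(1−f) ≈ 5.235 μg/mL.
Difference ≈ 1.353 − 5.235 ≈ -3.882 μg/mL.

-3.9 μg/mL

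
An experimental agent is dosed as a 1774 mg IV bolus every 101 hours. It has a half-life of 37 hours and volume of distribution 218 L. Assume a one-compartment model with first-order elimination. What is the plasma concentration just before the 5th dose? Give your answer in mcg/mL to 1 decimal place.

1.4 mcg/mL

f = (1/2)^(τ/t½) = (1/2)^(101/37) ≈ 0.1508.
C₀ = D/Vd = 1774/218 ≈ 8.138 mcg/mL.
Before the 5th dose, 4 doses have been given. Superposition: Cmin = C₀·(f + f² + … + f^4).
≈ 8.138 × (0.1508 + 0.0227 + 0.0034 + 0.0005) ≈ 8.138 × 0.1774 ≈ 1.444 mcg/mL.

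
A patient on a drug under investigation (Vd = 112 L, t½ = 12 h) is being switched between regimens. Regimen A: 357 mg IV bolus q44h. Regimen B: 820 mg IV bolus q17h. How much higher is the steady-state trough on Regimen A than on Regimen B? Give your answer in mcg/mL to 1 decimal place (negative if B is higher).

Regimen A: f = (1/2)^(44/12) ≈ 0.0787; Cmin,ss = (357/112)·f/(1−f) ≈ 0.272 mcg/mL.
Regimen B: f = (1/2)^(17/12) ≈ 0.3746; Cmin,ss = (820/112)·f/(1−f) ≈ 4.385 mcg/mL.
Difference ≈ 0.272 − 4.385 ≈ -4.113 mcg/mL.

-4.1 mcg/mL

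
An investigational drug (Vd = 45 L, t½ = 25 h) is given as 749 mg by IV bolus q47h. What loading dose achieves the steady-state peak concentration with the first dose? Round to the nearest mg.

1028 mg

f = (1/2)^(47/25) ≈ 0.271684; accumulation ratio R = 1/(1−f) ≈ 1.37303.
Loading dose to hit Cmax,ss on first dose: D_load = D_maint·R ≈ 749 × 1.37303 ≈ 1028.40 mg.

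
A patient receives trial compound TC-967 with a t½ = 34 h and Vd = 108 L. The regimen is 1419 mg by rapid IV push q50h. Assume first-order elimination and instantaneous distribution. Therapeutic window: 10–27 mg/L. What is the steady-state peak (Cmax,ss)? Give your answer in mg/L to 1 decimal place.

20.6 mg/L

τ/t½ = 50/34 ≈ 1.4706, so fraction remaining f = (1/2)^(50/34) ≈ 0.3608.
At steady state, accumulation factor R = 1/(1 − e^(−kτ)) ≈ 1.5645.
Single-dose peak C₀ = D/Vd = 1419/108 ≈ 13.139 mg/L.
Steady-state peak Cmax,ss = C₀·R ≈ 13.139 × 1.5645 ≈ 20.556 mg/L.
Peak 20.6 mg/L vs MTC 27 mg/L: below toxic threshold.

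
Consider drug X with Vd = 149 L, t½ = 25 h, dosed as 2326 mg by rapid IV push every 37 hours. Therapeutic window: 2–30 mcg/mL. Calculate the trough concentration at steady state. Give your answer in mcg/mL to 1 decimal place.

8.7 mcg/mL

Over one 37-h interval, 37/25 ≈ 1.48 half-lives elapse, leaving f ≈ 0.3585 of each dose.
Accumulation ratio R = 1/(1 − f) ≈ 1/0.6415 ≈ 1.5588.
Each bolus raises the concentration by D/Vd = 2326/149 ≈ 15.611 mcg/mL.
Steady-state peak Cmax,ss = C₀·R ≈ 15.611 × 1.5588 ≈ 24.334 mcg/mL.
Steady-state trough Cmin,ss = Cmax,ss·f ≈ 24.334 × 0.3585 ≈ 8.724 mcg/mL.
Trough 8.7 mcg/mL vs MEC 2 mcg/mL: adequate.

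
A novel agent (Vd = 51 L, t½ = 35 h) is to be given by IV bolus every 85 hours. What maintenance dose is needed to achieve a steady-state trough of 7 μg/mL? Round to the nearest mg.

τ/t½ = 85/35 ≈ 2.4286, so f = (1/2)^(85/35) ≈ 0.185749.
Cmin,ss = (D/Vd)·f/(1−f), so D = Cmin,ss·Vd·(1−f)/f.
D = 7 × 51 × (1−f)/f ≈ 7 × 51 × 4.38361 ≈ 1564.95 mg.

1565 mg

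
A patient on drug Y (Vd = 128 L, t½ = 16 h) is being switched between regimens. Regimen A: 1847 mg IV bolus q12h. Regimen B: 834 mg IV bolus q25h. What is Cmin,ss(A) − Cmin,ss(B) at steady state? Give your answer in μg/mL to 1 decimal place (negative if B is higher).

17.8 μg/mL

Regimen A: f = (1/2)^(12/16) ≈ 0.5946; Cmin,ss = (1847/128)·f/(1−f) ≈ 21.164 μg/mL.
Regimen B: f = (1/2)^(25/16) ≈ 0.3386; Cmin,ss = (834/128)·f/(1−f) ≈ 3.336 μg/mL.
Difference ≈ 21.164 − 3.336 ≈ 17.828 μg/mL.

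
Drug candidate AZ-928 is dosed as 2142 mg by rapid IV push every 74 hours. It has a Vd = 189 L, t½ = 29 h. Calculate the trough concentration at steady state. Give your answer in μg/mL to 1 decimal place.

τ/t½ = 74/29 ≈ 2.5517, so fraction remaining f = (1/2)^(74/29) ≈ 0.1706.
At steady state, accumulation factor R = 1/(1 − e^(−kτ)) ≈ 1.2057.
Each bolus raises the concentration by D/Vd = 2142/189 ≈ 11.333 μg/mL.
Cmax,ss = C₀/(1 − f) ≈ 11.333/0.8294 ≈ 13.664 μg/mL.
One interval later, Cmin,ss = Cmax,ss·e^(−kτ) ≈ 13.664 × 0.1706 ≈ 2.331 μg/mL.

2.3 μg/mL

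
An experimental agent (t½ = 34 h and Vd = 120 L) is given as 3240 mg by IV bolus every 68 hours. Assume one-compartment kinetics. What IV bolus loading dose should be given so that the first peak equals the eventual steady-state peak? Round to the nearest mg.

4320 mg

f = (1/2)^(68/34) ≈ 0.250000; accumulation ratio R = 1/(1−f) ≈ 1.33333.
Loading dose to hit Cmax,ss on first dose: D_load = D_maint·R ≈ 3240 × 1.33333 ≈ 4319.99 mg.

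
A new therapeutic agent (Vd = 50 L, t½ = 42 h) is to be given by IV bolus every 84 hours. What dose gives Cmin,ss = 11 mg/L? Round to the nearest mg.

τ/t½ = 84/42 ≈ 2, so f = (1/2)^(84/42) ≈ 0.250000.
Cmin,ss = (D/Vd)·f/(1−f), so D = Cmin,ss·Vd·(1−f)/f.
D = 11 × 50 × (1−f)/f ≈ 11 × 50 × 3.00000 ≈ 1650.00 mg.

1650 mg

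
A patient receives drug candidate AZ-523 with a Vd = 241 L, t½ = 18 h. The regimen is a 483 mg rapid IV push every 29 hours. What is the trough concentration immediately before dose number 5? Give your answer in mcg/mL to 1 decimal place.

1.0 mcg/mL

f = (1/2)^(τ/t½) = (1/2)^(29/18) ≈ 0.3273.
C₀ = D/Vd = 483/241 ≈ 2.004 mcg/mL.
Before the 5th dose, 4 doses have been given. Superposition: Cmin = C₀·(f + f² + … + f^4).
≈ 2.004 × (0.3273 + 0.1071 + 0.0351 + 0.0115) ≈ 2.004 × 0.4810 ≈ 0.964 mcg/mL.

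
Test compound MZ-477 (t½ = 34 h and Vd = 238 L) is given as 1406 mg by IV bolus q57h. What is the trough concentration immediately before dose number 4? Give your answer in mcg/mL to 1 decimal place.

f = (1/2)^(τ/t½) = (1/2)^(57/34) ≈ 0.3128.
C₀ = D/Vd = 1406/238 ≈ 5.908 mcg/mL.
Before the 4th dose, 3 doses have been given. Superposition: Cmin = C₀·(f + f² + … + f^3).
≈ 5.908 × (0.3128 + 0.0978 + 0.0306) ≈ 5.908 × 0.4412 ≈ 2.607 mcg/mL.

2.6 mcg/mL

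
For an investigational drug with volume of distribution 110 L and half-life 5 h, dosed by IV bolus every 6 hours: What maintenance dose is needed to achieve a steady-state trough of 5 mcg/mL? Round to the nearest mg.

714 mg

τ/t½ = 6/5 ≈ 1.2, so f = (1/2)^(6/5) ≈ 0.435275.
Cmin,ss = (D/Vd)·f/(1−f), so D = Cmin,ss·Vd·(1−f)/f.
D = 5 × 110 × (1−f)/f ≈ 5 × 110 × 1.29740 ≈ 713.57 mg.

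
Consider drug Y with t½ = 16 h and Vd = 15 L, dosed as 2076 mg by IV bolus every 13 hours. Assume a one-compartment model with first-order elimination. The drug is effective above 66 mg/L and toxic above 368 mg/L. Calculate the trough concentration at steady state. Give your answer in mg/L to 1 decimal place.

183.0 mg/L

k = ln2/t½ = ln2/16 ≈ 0.043322 h⁻¹; fraction remaining f = e^(−kτ) = e^(−0.043322×13) ≈ 0.5694.
Accumulation ratio R = 1/(1 − f) ≈ 1/0.4306 ≈ 2.3223.
Single-dose peak C₀ = D/Vd = 2076/15 ≈ 138.400 mg/L.
Steady-state peak Cmax,ss = C₀·R ≈ 138.400 × 2.3223 ≈ 321.406 mg/L.
One interval later, Cmin,ss = Cmax,ss·e^(−kτ) ≈ 321.406 × 0.5694 ≈ 183.009 mg/L.
Trough 183.0 mg/L vs MEC 66 mg/L: adequate.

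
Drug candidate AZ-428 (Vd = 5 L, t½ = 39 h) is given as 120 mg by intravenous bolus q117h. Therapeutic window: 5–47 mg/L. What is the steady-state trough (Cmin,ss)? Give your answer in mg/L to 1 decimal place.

τ = 117 h = 3 half-lives, so f = (1/2)^3 = 0.125.
Accumulation ratio R = 1/(1 − f) = 1/0.875 = 8/7.
Single-dose peak C₀ = D/Vd = 120/5 = 24 mg/L.
Steady-state peak Cmax,ss = C₀·R = 24 × 8/7 ≈ 27.429 mg/L.
Steady-state trough Cmin,ss = Cmax,ss·f ≈ 27.429 × 0.125 ≈ 3.429 mg/L.
Trough 3.4 mg/L vs MEC 5 mg/L: subtherapeutic.

3.4 mg/L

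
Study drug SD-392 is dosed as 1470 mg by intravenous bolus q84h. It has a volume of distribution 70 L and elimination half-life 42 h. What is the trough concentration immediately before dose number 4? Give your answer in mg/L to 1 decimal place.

6.9 mg/L

f = (1/2)^(τ/t½) = (1/2)^(84/42) ≈ 0.2500.
C₀ = D/Vd = 1470/70 ≈ 21.000 mg/L.
Before the 4th dose, 3 doses have been given. Superposition: Cmin = C₀·(f + f² + … + f^3).
≈ 21.000 × (0.2500 + 0.0625 + 0.0156) ≈ 21.000 × 0.3281 ≈ 6.890 mg/L.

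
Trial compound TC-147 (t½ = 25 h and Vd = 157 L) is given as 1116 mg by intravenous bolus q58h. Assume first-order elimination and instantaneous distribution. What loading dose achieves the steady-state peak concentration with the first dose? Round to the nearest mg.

1395 mg

f = (1/2)^(58/25) ≈ 0.200267; accumulation ratio R = 1/(1−f) ≈ 1.25042.
Loading dose to hit Cmax,ss on first dose: D_load = D_maint·R ≈ 1116 × 1.25042 ≈ 1395.47 mg.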